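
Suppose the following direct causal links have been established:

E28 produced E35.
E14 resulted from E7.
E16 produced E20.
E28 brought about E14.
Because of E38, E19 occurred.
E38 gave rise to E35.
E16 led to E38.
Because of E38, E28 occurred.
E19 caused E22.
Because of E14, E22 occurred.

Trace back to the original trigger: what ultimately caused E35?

Tracing upstream from E35: E35 ← E38 ← E16.
E16 has no stated cause, so it is the root.

E16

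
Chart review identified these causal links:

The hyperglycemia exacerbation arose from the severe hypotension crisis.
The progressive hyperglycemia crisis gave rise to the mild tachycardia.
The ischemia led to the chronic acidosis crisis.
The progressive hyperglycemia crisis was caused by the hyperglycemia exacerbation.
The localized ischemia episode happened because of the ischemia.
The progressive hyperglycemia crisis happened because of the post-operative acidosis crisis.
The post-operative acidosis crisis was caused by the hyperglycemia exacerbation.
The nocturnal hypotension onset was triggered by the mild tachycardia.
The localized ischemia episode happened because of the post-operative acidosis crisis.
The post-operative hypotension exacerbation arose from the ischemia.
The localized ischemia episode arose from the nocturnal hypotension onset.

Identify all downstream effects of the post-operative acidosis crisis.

the localized ischemia episode, the mild tachycardia, the nocturnal hypotension onset, the progressive hyperglycemia crisis

Direct effects: the progressive hyperglycemia crisis, the localized ischemia episode.
2 steps out: the mild tachycardia.
3 steps out: the nocturnal hypotension onset.
Not reachable from it: the ischemia, the chronic acidosis crisis, the post-operative hypotension exacerbation, the severe hypotension crisis, the hyperglycemia exacerbation.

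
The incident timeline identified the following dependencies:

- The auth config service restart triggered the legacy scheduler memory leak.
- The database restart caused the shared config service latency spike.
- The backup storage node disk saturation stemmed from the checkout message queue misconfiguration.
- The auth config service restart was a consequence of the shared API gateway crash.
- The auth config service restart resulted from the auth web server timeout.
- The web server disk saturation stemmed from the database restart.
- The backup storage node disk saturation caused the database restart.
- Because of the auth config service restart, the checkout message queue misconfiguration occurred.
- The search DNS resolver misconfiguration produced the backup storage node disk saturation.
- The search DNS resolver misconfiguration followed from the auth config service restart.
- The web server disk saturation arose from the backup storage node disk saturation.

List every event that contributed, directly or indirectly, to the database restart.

the auth config service restart, the auth web server timeout, the backup storage node disk saturation, the checkout message queue misconfiguration, the search DNS resolver misconfiguration, the shared API gateway crash

Immediate cause of the database restart: the backup storage node disk saturation.
Further upstream: the auth web server timeout, the auth config service restart, the checkout message queue misconfiguration, the search DNS resolver misconfiguration, the shared API gateway crash.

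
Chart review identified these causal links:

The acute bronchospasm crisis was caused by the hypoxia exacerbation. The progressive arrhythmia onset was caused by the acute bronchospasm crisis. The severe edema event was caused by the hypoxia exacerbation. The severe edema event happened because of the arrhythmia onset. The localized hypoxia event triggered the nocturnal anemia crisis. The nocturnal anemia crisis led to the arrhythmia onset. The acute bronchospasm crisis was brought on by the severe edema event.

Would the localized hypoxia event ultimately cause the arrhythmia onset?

There is a causal chain: the localized hypoxia event → the nocturnal anemia crisis → the arrhythmia onset.

Yes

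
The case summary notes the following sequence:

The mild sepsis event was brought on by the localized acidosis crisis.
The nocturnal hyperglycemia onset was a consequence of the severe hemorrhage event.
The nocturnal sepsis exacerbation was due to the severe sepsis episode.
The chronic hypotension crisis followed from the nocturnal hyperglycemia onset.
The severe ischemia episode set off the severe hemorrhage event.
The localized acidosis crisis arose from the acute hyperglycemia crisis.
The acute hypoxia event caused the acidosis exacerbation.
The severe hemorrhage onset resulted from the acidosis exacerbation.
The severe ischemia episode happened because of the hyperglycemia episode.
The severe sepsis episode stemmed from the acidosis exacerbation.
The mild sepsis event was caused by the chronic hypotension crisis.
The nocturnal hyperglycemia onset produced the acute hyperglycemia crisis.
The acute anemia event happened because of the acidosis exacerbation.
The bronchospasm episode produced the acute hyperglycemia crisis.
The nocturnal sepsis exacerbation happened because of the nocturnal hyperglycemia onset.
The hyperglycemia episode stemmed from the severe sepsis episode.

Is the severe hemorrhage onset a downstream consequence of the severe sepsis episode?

No

The severe sepsis episode leads to the hyperglycemia episode, the severe ischemia episode, the severe hemorrhage event, the nocturnal hyperglycemia onset, the nocturnal sepsis exacerbation, the chronic hypotension crisis, the acute hyperglycemia crisis, the localized acidosis crisis, the mild sepsis event; the severe hemorrhage onset is not among them.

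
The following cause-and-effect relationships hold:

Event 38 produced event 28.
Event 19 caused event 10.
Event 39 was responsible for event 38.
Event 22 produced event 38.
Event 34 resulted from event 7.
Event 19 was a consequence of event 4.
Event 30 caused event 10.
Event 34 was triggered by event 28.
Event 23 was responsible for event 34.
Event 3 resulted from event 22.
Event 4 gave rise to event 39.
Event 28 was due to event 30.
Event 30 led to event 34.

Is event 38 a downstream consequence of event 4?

There is a causal chain: event 4 → event 39 → event 38.

Yes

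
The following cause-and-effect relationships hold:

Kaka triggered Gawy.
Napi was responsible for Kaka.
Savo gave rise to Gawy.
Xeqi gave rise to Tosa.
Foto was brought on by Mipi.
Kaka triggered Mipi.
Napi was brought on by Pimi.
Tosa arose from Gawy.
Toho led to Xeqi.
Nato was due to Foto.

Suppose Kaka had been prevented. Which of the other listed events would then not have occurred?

Downstream of Kaka: Mipi, Gawy, Foto, Tosa, Nato.
Of those, still caused via another path: Gawy, Tosa.
The remainder have no surviving cause.

Foto, Mipi, Nato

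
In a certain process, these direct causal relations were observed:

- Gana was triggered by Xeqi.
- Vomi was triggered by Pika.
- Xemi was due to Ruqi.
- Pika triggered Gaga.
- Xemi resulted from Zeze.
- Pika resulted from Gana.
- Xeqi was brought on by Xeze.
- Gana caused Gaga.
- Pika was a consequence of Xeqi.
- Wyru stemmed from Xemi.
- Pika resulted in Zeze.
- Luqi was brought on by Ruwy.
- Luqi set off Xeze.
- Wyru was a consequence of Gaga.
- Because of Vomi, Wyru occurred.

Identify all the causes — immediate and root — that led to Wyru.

Gaga, Gana, Luqi, Pika, Ruqi, Ruwy, Vomi, Xemi, Xeqi, Xeze, Zeze

Immediate causes of Wyru: Xemi, Gaga, Vomi.
Further upstream: Ruwy, Luqi, Xeze, Xeqi, Gana, Pika, Zeze, Ruqi.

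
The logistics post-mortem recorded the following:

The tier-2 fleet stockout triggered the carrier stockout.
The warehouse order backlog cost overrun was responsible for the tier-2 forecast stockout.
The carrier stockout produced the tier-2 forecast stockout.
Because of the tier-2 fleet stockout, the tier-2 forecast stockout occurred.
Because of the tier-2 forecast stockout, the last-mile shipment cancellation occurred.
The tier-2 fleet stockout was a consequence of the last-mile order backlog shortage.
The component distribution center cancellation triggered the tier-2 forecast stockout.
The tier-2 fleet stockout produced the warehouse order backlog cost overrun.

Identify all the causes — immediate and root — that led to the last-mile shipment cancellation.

the carrier stockout, the component distribution center cancellation, the last-mile order backlog shortage, the tier-2 fleet stockout, the tier-2 forecast stockout, the warehouse order backlog cost overrun

Immediate cause of the last-mile shipment cancellation: the tier-2 forecast stockout.
Further upstream: the last-mile order backlog shortage, the tier-2 fleet stockout, the warehouse order backlog cost overrun, the carrier stockout, the component distribution center cancellation.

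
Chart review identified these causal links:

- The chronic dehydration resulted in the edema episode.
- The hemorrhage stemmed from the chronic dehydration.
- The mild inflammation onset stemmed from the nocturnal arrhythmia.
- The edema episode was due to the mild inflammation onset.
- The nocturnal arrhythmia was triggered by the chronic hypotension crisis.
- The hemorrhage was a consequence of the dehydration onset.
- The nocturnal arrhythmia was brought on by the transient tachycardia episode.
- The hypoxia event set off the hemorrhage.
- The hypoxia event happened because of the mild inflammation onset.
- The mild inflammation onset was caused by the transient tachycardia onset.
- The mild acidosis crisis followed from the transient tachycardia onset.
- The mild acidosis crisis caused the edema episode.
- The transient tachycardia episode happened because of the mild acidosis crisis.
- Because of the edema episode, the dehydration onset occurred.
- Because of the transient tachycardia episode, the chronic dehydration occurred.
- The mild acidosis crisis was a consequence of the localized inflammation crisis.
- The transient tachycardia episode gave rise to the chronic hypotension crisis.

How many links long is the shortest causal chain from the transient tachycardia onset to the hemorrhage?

3

Shortest chain: the transient tachycardia onset → the mild inflammation onset → the hypoxia event → the hemorrhage.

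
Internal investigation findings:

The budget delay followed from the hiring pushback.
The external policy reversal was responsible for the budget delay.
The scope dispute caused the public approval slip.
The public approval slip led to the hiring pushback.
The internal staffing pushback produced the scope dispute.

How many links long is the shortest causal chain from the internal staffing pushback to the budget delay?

Shortest chain: the internal staffing pushback → the scope dispute → the public approval slip → the hiring pushback → the budget delay.

4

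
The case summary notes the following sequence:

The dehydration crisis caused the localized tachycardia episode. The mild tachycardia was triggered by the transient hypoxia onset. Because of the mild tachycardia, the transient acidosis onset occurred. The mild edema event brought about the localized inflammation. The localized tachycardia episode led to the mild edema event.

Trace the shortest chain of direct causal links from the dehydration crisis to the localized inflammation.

the dehydration crisis → the localized tachycardia episode
the localized tachycardia episode → the mild edema event
the mild edema event → the localized inflammation
Length: 3 steps.

the dehydration crisis → the localized tachycardia episode → the mild edema event → the localized inflammation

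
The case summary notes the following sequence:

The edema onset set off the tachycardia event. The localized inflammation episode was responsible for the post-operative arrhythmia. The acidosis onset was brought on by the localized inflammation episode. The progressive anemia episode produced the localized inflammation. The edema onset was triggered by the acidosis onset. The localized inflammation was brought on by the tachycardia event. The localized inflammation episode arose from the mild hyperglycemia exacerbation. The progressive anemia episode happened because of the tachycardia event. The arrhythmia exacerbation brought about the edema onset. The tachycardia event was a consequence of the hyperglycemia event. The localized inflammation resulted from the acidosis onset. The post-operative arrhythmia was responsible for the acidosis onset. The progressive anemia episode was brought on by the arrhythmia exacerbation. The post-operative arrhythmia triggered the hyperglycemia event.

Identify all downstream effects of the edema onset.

Direct effects: the tachycardia event.
2 steps out: the progressive anemia episode, the localized inflammation.
Not reachable from it: the mild hyperglycemia exacerbation, the localized inflammation episode, the post-operative arrhythmia, the acidosis onset, the arrhythmia exacerbation, the hyperglycemia event.

the localized inflammation, the progressive anemia episode, the tachycardia event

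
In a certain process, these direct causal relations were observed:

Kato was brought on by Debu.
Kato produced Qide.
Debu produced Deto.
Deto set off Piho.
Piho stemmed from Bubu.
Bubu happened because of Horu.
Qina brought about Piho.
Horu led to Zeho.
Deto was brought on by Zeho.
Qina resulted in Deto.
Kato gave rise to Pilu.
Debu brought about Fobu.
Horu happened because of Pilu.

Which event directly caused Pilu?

Kato

Upstream contributors include Debu, but only Kato feeds directly into Pilu.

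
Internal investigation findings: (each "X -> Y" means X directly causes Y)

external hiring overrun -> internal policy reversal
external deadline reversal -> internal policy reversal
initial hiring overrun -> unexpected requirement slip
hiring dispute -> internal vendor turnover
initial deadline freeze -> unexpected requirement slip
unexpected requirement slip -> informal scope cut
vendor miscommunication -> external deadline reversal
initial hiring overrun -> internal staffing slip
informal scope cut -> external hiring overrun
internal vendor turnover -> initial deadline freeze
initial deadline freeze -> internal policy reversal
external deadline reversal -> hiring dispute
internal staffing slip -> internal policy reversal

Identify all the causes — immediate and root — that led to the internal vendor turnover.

Immediate cause of the internal vendor turnover: the hiring dispute.
Further upstream: the vendor miscommunication, the external deadline reversal.

the external deadline reversal, the hiring dispute, the vendor miscommunication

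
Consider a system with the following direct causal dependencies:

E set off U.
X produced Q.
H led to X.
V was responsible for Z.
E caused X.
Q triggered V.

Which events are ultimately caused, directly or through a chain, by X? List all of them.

Direct effects: Q.
2 steps out: V.
3 steps out: Z.
Not reachable from it: E, U, H.

Q, V, Z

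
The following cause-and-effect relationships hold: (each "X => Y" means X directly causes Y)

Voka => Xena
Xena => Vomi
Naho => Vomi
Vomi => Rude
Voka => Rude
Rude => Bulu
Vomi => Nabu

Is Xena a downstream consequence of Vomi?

No

Vomi leads to Rude, Bulu, Nabu; Xena is not among them.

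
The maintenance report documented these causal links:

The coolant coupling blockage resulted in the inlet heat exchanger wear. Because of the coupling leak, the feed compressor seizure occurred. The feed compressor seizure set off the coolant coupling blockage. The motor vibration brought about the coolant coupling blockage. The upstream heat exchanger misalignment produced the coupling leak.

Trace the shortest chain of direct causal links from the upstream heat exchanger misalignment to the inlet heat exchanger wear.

the upstream heat exchanger misalignment → the coupling leak
the coupling leak → the feed compressor seizure
the feed compressor seizure → the coolant coupling blockage
the coolant coupling blockage → the inlet heat exchanger wear
Length: 4 steps.

the upstream heat exchanger misalignment → the coupling leak → the feed compressor seizure → the coolant coupling blockage → the inlet heat exchanger wear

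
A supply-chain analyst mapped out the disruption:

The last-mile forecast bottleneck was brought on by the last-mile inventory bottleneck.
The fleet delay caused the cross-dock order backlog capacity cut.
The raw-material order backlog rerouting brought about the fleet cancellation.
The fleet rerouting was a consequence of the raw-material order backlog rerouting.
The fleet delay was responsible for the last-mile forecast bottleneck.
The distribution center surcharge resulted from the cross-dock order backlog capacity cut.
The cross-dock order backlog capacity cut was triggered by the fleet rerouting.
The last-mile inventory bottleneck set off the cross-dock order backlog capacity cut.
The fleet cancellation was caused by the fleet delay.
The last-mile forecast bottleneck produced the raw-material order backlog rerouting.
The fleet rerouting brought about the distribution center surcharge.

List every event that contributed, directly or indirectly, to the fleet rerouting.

the fleet delay, the last-mile forecast bottleneck, the last-mile inventory bottleneck, the raw-material order backlog rerouting

Immediate cause of the fleet rerouting: the raw-material order backlog rerouting.
Further upstream: the fleet delay, the last-mile inventory bottleneck, the last-mile forecast bottleneck.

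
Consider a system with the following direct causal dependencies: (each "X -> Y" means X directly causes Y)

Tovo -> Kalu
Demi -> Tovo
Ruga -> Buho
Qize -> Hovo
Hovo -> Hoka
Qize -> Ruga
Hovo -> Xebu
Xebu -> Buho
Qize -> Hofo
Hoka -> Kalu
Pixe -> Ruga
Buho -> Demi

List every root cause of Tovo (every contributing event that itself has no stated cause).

Tracing upstream from Tovo: Tovo ← Demi ← Buho ← Ruga ← Qize.
A separate upstream branch: Tovo ← Demi ← Buho ← Ruga ← Pixe.
Each of those chain origins has no stated cause.

Pixe, Qize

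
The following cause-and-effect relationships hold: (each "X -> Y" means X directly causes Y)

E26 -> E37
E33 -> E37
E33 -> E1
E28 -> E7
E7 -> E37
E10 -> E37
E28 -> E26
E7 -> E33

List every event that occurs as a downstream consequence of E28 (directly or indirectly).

Direct effects: E7, E26.
2 steps out: E33, E37.
3 steps out: E1.
Not reachable from it: E10.

E1, E26, E33, E37, E7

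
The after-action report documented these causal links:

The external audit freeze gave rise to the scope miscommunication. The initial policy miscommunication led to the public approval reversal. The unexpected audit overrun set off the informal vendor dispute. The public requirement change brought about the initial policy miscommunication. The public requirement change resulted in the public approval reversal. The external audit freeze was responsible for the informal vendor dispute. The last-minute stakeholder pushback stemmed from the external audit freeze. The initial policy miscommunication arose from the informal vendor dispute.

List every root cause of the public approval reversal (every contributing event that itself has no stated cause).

the external audit freeze, the public requirement change, the unexpected audit overrun

Tracing upstream from the public approval reversal: the public approval reversal ← the initial policy miscommunication ← the informal vendor dispute ← the unexpected audit overrun.
A separate upstream branch: the public approval reversal ← the initial policy miscommunication ← the informal vendor dispute ← the external audit freeze.
A separate upstream branch: the public approval reversal ← the public requirement change.
Each of those chain origins has no stated cause.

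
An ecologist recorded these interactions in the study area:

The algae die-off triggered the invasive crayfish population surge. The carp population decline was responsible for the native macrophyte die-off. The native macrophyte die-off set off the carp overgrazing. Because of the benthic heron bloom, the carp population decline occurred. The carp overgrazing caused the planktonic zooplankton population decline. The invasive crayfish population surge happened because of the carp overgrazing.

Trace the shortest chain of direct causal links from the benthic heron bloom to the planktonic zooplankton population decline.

the benthic heron bloom → the carp population decline → the native macrophyte die-off → the carp overgrazing → the planktonic zooplankton population decline

the benthic heron bloom → the carp population decline
the carp population decline → the native macrophyte die-off
the native macrophyte die-off → the carp overgrazing
the carp overgrazing → the planktonic zooplankton population decline
Length: 4 steps.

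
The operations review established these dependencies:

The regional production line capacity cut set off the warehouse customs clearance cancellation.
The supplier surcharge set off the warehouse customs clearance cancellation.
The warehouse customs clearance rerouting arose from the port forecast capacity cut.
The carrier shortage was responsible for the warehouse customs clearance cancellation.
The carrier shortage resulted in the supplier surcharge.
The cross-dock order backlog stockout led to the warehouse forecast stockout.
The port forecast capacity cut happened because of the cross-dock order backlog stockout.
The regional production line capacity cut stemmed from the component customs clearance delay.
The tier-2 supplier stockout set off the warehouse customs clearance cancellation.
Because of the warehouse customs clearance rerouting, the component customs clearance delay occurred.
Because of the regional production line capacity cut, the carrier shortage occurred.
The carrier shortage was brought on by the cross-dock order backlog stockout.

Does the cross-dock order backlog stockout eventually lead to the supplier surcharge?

Yes

There is a causal chain: the cross-dock order backlog stockout → the carrier shortage → the supplier surcharge.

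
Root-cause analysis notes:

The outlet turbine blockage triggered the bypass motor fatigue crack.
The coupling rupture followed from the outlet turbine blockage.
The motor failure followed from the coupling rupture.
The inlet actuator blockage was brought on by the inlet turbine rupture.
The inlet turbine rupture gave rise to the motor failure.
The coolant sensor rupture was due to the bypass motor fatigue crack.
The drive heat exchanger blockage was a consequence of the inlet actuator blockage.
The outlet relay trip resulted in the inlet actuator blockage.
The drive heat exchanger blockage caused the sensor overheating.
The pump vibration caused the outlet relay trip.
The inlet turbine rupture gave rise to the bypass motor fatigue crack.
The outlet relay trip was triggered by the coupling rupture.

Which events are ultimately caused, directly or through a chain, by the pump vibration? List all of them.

Direct effects: the outlet relay trip.
2 steps out: the inlet actuator blockage.
3 steps out: the drive heat exchanger blockage.
4 steps out: the sensor overheating.
Not reachable from it: the outlet turbine blockage, the inlet turbine rupture, the bypass motor fatigue crack, the coupling rupture, the coolant sensor rupture, the motor failure.

the drive heat exchanger blockage, the inlet actuator blockage, the outlet relay trip, the sensor overheating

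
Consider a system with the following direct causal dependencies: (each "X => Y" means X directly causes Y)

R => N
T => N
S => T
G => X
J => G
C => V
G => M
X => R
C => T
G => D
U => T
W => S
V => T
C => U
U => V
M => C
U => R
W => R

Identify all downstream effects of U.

N, R, T, V

Direct effects: V, T, R.
2 steps out: N.
Not reachable from it: J, G, M, D, C, W, S, X.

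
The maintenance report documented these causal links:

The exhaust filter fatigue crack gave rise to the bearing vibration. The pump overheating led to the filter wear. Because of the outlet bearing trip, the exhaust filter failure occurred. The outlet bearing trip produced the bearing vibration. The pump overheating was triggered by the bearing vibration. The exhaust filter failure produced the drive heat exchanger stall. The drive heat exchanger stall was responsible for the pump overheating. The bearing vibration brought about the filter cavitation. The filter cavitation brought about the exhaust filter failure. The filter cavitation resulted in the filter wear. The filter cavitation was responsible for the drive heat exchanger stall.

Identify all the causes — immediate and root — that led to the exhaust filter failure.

Immediate causes of the exhaust filter failure: the outlet bearing trip, the filter cavitation.
Further upstream: the bearing vibration, the exhaust filter fatigue crack.

the bearing vibration, the exhaust filter fatigue crack, the filter cavitation, the outlet bearing trip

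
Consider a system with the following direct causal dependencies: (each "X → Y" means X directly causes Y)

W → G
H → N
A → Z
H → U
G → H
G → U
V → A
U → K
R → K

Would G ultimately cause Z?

G leads to H, U, K, N; Z is not among them.

No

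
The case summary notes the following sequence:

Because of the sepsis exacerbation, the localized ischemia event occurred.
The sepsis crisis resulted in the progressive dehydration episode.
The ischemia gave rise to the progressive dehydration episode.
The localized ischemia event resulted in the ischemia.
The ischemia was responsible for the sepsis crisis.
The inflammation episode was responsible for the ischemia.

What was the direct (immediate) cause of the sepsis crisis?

the ischemia

Upstream contributors include the sepsis exacerbation, the localized ischemia event, the inflammation episode, but only the ischemia feeds directly into the sepsis crisis.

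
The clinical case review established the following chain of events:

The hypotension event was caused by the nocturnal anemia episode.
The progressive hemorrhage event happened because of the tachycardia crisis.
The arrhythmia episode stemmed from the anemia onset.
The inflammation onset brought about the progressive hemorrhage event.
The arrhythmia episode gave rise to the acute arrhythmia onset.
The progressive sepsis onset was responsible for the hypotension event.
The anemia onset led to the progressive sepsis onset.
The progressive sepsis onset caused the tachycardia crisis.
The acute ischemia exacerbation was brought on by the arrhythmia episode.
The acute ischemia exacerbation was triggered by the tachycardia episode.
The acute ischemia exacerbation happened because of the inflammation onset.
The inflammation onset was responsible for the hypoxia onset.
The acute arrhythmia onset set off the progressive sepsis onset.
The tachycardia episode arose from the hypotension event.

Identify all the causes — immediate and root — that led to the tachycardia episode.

the acute arrhythmia onset, the anemia onset, the arrhythmia episode, the hypotension event, the nocturnal anemia episode, the progressive sepsis onset

Immediate cause of the tachycardia episode: the hypotension event.
Further upstream: the anemia onset, the arrhythmia episode, the acute arrhythmia onset, the nocturnal anemia episode, the progressive sepsis onset.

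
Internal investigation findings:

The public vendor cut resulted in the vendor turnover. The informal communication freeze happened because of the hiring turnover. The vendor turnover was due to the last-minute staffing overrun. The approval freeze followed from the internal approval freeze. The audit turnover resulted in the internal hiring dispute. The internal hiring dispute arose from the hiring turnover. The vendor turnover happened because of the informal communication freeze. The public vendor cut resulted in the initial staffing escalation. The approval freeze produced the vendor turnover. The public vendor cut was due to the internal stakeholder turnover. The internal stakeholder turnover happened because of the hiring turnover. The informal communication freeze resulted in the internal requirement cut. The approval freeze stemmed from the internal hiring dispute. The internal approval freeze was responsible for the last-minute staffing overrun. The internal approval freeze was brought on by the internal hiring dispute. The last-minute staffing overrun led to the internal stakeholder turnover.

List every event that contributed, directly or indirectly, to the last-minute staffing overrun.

the audit turnover, the hiring turnover, the internal approval freeze, the internal hiring dispute

Immediate cause of the last-minute staffing overrun: the internal approval freeze.
Further upstream: the hiring turnover, the internal hiring dispute, the audit turnover.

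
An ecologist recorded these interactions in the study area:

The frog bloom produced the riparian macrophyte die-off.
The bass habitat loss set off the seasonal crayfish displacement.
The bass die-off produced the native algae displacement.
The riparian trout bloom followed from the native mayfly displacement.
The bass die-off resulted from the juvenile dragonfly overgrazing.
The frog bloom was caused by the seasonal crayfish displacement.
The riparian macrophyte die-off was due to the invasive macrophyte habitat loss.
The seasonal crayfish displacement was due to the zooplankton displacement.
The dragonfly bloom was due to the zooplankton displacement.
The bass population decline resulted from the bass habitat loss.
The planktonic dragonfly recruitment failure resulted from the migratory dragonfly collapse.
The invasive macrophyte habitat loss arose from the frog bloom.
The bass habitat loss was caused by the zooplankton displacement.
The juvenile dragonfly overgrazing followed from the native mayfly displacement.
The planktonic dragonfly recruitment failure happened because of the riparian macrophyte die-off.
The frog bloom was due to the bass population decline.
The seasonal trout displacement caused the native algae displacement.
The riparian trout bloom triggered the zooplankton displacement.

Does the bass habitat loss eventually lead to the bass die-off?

No

The bass habitat loss leads to the seasonal crayfish displacement, the bass population decline, the frog bloom, the invasive macrophyte habitat loss, the riparian macrophyte die-off, the planktonic dragonfly recruitment failure; the bass die-off is not among them.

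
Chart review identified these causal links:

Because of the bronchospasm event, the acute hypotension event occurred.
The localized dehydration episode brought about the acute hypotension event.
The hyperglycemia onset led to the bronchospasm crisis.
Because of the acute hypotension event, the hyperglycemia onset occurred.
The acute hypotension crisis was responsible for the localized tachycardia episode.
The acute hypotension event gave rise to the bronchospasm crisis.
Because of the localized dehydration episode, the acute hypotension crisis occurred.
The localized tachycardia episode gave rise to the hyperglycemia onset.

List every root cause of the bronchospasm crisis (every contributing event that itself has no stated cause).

the bronchospasm event, the localized dehydration episode

Tracing upstream from the bronchospasm crisis: the bronchospasm crisis ← the acute hypotension event ← the localized dehydration episode.
A separate upstream branch: the bronchospasm crisis ← the acute hypotension event ← the bronchospasm event.
Each of those chain origins has no stated cause.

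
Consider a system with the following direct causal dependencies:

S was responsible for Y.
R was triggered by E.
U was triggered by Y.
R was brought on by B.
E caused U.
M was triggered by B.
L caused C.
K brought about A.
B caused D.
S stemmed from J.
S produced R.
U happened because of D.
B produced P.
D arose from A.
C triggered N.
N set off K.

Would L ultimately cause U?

There is a causal chain: L → C → N → K → A → D → U.

Yes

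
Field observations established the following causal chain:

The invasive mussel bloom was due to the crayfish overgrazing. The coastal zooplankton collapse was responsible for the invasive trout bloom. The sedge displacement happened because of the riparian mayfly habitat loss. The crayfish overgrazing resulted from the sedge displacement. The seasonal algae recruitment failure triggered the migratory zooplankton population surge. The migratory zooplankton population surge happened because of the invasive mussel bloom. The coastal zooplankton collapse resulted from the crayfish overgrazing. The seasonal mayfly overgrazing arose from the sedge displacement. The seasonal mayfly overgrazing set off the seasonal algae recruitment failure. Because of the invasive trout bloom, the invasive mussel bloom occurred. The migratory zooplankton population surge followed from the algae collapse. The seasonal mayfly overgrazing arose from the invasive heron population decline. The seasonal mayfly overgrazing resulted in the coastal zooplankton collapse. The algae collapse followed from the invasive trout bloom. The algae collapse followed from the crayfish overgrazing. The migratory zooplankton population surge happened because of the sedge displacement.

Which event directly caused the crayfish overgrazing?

Upstream contributors include the riparian mayfly habitat loss, but only the sedge displacement feeds directly into the crayfish overgrazing.

the sedge displacement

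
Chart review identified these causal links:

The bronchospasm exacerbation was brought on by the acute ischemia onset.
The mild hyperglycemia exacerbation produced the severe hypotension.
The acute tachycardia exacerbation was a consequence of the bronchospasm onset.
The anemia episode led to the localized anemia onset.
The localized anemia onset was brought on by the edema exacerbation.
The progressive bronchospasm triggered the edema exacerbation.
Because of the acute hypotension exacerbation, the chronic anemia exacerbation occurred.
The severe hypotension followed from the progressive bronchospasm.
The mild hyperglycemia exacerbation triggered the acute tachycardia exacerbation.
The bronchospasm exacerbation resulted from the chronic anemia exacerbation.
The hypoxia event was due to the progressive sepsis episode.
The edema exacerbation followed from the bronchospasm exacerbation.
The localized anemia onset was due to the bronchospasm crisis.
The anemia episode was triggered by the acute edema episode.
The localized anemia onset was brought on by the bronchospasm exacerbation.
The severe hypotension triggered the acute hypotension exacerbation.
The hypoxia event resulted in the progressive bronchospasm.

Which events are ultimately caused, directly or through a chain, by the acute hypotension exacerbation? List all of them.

the bronchospasm exacerbation, the chronic anemia exacerbation, the edema exacerbation, the localized anemia onset

Direct effects: the chronic anemia exacerbation.
2 steps out: the bronchospasm exacerbation.
3 steps out: the edema exacerbation, the localized anemia onset.
Not reachable from it: the progressive sepsis episode, the hypoxia event, the progressive bronchospasm, the mild hyperglycemia exacerbation, the bronchospasm onset, the acute tachycardia exacerbation, the acute ischemia onset, the severe hypotension, the acute edema episode, the bronchospasm crisis, the anemia episode.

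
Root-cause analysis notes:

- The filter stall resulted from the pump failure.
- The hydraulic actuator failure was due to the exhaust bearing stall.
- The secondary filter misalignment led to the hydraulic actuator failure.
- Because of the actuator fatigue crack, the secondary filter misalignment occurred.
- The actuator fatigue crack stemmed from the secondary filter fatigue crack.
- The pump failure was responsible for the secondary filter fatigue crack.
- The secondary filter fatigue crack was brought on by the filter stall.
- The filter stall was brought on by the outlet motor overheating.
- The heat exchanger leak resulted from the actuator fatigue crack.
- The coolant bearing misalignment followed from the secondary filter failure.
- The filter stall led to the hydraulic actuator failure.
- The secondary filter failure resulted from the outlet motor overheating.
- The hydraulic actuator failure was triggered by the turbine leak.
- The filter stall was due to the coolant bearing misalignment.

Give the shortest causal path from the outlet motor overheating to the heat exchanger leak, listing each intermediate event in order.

the outlet motor overheating → the filter stall
the filter stall → the secondary filter fatigue crack
the secondary filter fatigue crack → the actuator fatigue crack
the actuator fatigue crack → the heat exchanger leak
Length: 4 steps.

the outlet motor overheating → the filter stall → the secondary filter fatigue crack → the actuator fatigue crack → the heat exchanger leak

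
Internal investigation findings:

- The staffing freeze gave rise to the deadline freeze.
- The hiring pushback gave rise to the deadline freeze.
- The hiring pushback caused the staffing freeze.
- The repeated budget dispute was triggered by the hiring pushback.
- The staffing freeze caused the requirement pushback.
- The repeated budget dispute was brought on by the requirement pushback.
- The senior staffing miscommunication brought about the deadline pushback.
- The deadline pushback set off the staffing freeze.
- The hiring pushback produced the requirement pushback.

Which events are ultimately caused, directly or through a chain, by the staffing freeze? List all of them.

the deadline freeze, the repeated budget dispute, the requirement pushback

Direct effects: the deadline freeze, the requirement pushback.
2 steps out: the repeated budget dispute.
Not reachable from it: the senior staffing miscommunication, the deadline pushback, the hiring pushback.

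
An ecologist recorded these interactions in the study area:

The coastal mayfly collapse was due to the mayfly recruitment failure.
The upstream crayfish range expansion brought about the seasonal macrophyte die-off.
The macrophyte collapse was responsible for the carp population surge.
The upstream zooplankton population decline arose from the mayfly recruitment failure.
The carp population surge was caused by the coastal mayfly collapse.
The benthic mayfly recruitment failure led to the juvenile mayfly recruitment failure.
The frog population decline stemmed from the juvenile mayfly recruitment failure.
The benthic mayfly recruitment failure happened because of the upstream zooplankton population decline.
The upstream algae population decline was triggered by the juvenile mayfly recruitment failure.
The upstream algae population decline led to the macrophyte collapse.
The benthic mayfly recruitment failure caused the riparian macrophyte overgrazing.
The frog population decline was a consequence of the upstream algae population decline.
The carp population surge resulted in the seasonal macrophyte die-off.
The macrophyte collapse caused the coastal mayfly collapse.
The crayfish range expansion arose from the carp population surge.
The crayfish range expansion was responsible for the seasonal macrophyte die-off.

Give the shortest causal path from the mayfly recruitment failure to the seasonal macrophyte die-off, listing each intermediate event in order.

the mayfly recruitment failure → the coastal mayfly collapse
the coastal mayfly collapse → the carp population surge
the carp population surge → the seasonal macrophyte die-off
Length: 3 steps.

the mayfly recruitment failure → the coastal mayfly collapse → the carp population surge → the seasonal macrophyte die-off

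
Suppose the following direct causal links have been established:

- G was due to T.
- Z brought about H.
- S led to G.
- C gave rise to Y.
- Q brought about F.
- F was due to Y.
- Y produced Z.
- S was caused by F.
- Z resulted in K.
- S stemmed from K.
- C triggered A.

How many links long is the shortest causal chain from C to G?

4

Shortest chain: C → Y → F → S → G.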